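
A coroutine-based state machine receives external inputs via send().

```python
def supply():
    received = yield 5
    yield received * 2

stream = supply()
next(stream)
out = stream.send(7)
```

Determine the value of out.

Step 1: next(stream) advances to first yield, producing 5.
Step 2: send(7) resumes, received = 7.
Step 3: yield received * 2 = 7 * 2 = 14.
Therefore out = 14.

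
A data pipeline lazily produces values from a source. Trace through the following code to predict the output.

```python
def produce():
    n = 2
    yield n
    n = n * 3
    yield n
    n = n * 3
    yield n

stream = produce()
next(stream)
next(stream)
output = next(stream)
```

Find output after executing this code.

Step 1: Trace through generator execution:
  Yield 1: n starts at 2, yield 2
  Yield 2: n = 2 * 3 = 6, yield 6
  Yield 3: n = 6 * 3 = 18, yield 18
Step 2: First next() gets 2, second next() gets the second value, third next() yields 18.
Therefore output = 18.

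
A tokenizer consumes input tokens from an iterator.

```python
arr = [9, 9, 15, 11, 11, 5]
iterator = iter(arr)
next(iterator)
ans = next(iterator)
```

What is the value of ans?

Step 1: Create iterator over [9, 9, 15, 11, 11, 5].
Step 2: next() consumes 9.
Step 3: next() returns 9.
Therefore ans = 9.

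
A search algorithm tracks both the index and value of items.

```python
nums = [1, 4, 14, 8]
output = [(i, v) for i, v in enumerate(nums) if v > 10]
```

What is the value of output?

Step 1: Filter enumerate([1, 4, 14, 8]) keeping v > 10:
  (0, 1): 1 <= 10, excluded
  (1, 4): 4 <= 10, excluded
  (2, 14): 14 > 10, included
  (3, 8): 8 <= 10, excluded
Therefore output = [(2, 14)].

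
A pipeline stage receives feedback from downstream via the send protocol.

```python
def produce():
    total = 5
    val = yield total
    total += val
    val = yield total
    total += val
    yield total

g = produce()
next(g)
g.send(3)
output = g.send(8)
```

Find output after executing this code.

Step 1: next() -> yield total=5.
Step 2: send(3) -> val=3, total = 5+3 = 8, yield 8.
Step 3: send(8) -> val=8, total = 8+8 = 16, yield 16.
Therefore output = 16.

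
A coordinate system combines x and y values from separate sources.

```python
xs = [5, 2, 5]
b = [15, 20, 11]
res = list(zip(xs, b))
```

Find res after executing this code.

Step 1: zip pairs elements at same index:
  Index 0: (5, 15)
  Index 1: (2, 20)
  Index 2: (5, 11)
Therefore res = [(5, 15), (2, 20), (5, 11)].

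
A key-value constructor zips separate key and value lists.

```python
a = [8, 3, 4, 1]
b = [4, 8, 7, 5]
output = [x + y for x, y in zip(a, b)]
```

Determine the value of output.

Step 1: Add corresponding elements:
  8 + 4 = 12
  3 + 8 = 11
  4 + 7 = 11
  1 + 5 = 6
Therefore output = [12, 11, 11, 6].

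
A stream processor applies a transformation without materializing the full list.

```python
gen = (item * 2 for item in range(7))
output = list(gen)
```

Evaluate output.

Step 1: For each item in range(7), compute item*2:
  item=0: 0*2 = 0
  item=1: 1*2 = 2
  item=2: 2*2 = 4
  item=3: 3*2 = 6
  item=4: 4*2 = 8
  item=5: 5*2 = 10
  item=6: 6*2 = 12
Therefore output = [0, 2, 4, 6, 8, 10, 12].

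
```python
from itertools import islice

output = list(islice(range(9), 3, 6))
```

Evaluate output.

Step 1: islice(range(9), 3, 6) takes elements at indices [3, 6).
Step 2: Elements: [3, 4, 5].
Therefore output = [3, 4, 5].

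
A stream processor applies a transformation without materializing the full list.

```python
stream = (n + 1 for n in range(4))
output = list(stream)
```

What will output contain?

Step 1: For each n in range(4), compute n+1:
  n=0: 0+1 = 1
  n=1: 1+1 = 2
  n=2: 2+1 = 3
  n=3: 3+1 = 4
Therefore output = [1, 2, 3, 4].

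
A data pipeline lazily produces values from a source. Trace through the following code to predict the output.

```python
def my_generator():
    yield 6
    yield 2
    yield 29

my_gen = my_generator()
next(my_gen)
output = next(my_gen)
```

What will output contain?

Step 1: my_generator() creates a generator.
Step 2: next(my_gen) yields 6 (consumed and discarded).
Step 3: next(my_gen) yields 2, assigned to output.
Therefore output = 2.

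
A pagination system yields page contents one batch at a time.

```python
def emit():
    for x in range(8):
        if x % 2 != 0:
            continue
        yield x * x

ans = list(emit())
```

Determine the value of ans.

Step 1: Only yield x**2 when x is divisible by 2:
  x=0: 0 % 2 == 0, yield 0**2 = 0
  x=2: 2 % 2 == 0, yield 2**2 = 4
  x=4: 4 % 2 == 0, yield 4**2 = 16
  x=6: 6 % 2 == 0, yield 6**2 = 36
Therefore ans = [0, 4, 16, 36].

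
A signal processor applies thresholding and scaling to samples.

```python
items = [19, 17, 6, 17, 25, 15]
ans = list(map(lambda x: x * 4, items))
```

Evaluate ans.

Step 1: Apply lambda x: x * 4 to each element:
  19 -> 76
  17 -> 68
  6 -> 24
  17 -> 68
  25 -> 100
  15 -> 60
Therefore ans = [76, 68, 24, 68, 100, 60].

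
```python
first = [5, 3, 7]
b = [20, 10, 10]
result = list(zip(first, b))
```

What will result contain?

Step 1: zip pairs elements at same index:
  Index 0: (5, 20)
  Index 1: (3, 10)
  Index 2: (7, 10)
Therefore result = [(5, 20), (3, 10), (7, 10)].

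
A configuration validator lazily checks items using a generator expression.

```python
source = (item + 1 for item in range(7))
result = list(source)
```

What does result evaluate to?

Step 1: For each item in range(7), compute item+1:
  item=0: 0+1 = 1
  item=1: 1+1 = 2
  item=2: 2+1 = 3
  item=3: 3+1 = 4
  item=4: 4+1 = 5
  item=5: 5+1 = 6
  item=6: 6+1 = 7
Therefore result = [1, 2, 3, 4, 5, 6, 7].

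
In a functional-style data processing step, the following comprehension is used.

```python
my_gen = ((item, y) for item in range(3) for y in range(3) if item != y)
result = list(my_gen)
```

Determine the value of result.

Step 1: Nested generator over range(3) x range(3) where item != y:
  (0, 0): excluded (item == y)
  (0, 1): included
  (0, 2): included
  (1, 0): included
  (1, 1): excluded (item == y)
  (1, 2): included
  (2, 0): included
  (2, 1): included
  (2, 2): excluded (item == y)
Therefore result = [(0, 1), (0, 2), (1, 0), (1, 2), (2, 0), (2, 1)].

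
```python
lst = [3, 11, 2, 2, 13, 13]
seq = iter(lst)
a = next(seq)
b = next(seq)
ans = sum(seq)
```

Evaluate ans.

Step 1: Create iterator over [3, 11, 2, 2, 13, 13].
Step 2: a = next() = 3, b = next() = 11.
Step 3: sum() of remaining [2, 2, 13, 13] = 30.
Therefore ans = 30.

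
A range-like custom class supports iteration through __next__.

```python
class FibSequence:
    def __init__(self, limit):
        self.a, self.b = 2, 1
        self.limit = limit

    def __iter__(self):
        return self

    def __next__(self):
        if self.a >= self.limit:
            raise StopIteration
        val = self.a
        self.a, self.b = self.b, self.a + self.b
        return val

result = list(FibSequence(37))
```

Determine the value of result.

Step 1: Fibonacci-like sequence (a=2, b=1) until >= 37:
  Yield 2, then a,b = 1,3
  Yield 1, then a,b = 3,4
  Yield 3, then a,b = 4,7
  Yield 4, then a,b = 7,11
  Yield 7, then a,b = 11,18
  Yield 11, then a,b = 18,29
  Yield 18, then a,b = 29,47
  Yield 29, then a,b = 47,76
Step 2: 47 >= 37, stop.
Therefore result = [2, 1, 3, 4, 7, 11, 18, 29].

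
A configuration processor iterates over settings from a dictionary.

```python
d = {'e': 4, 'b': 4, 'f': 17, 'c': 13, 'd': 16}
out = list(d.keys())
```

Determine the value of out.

Step 1: d.keys() returns the dictionary keys in insertion order.
Therefore out = ['e', 'b', 'f', 'c', 'd'].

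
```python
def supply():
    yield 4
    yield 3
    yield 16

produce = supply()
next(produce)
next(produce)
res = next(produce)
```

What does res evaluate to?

Step 1: supply() creates a generator.
Step 2: next(produce) yields 4 (consumed and discarded).
Step 3: next(produce) yields 3 (consumed and discarded).
Step 4: next(produce) yields 16, assigned to res.
Therefore res = 16.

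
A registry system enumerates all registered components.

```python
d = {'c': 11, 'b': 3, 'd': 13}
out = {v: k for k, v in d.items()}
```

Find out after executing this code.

Step 1: Invert dict (swap keys and values):
  'c': 11 -> 11: 'c'
  'b': 3 -> 3: 'b'
  'd': 13 -> 13: 'd'
Therefore out = {11: 'c', 3: 'b', 13: 'd'}.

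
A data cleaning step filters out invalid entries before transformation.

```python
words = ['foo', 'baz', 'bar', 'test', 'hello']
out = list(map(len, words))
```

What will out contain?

Step 1: Map len() to each word:
  'foo' -> 3
  'baz' -> 3
  'bar' -> 3
  'test' -> 4
  'hello' -> 5
Therefore out = [3, 3, 3, 4, 5].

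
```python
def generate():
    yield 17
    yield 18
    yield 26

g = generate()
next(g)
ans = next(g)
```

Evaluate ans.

Step 1: generate() creates a generator.
Step 2: next(g) yields 17 (consumed and discarded).
Step 3: next(g) yields 18, assigned to ans.
Therefore ans = 18.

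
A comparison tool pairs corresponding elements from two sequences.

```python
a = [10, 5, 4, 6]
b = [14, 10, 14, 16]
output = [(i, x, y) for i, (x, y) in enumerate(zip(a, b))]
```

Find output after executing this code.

Step 1: enumerate(zip(a, b)) gives index with paired elements:
  i=0: (10, 14)
  i=1: (5, 10)
  i=2: (4, 14)
  i=3: (6, 16)
Therefore output = [(0, 10, 14), (1, 5, 10), (2, 4, 14), (3, 6, 16)].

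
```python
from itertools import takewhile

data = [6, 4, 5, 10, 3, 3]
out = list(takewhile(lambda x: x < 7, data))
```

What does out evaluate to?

Step 1: takewhile stops at first element >= 7:
  6 < 7: take
  4 < 7: take
  5 < 7: take
  10 >= 7: stop
Therefore out = [6, 4, 5].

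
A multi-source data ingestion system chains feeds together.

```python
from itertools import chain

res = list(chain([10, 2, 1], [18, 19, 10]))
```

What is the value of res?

Step 1: chain() concatenates iterables: [10, 2, 1] + [18, 19, 10].
Therefore res = [10, 2, 1, 18, 19, 10].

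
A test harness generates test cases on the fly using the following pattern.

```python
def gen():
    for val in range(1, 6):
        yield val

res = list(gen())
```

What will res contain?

Step 1: The generator yields each value from range(1, 6).
Step 2: list() consumes all yields: [1, 2, 3, 4, 5].
Therefore res = [1, 2, 3, 4, 5].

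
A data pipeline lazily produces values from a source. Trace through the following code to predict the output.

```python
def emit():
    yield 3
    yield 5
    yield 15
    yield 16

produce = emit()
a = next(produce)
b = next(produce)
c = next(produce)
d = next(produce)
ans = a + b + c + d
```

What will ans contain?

Step 1: Create generator and consume all values:
  a = next(produce) = 3
  b = next(produce) = 5
  c = next(produce) = 15
  d = next(produce) = 16
Step 2: ans = 3 + 5 + 15 + 16 = 39.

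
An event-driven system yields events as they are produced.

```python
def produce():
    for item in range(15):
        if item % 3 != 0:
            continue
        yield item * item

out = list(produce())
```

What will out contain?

Step 1: Only yield item**2 when item is divisible by 3:
  item=0: 0 % 3 == 0, yield 0**2 = 0
  item=3: 3 % 3 == 0, yield 3**2 = 9
  item=6: 6 % 3 == 0, yield 6**2 = 36
  item=9: 9 % 3 == 0, yield 9**2 = 81
  item=12: 12 % 3 == 0, yield 12**2 = 144
Therefore out = [0, 9, 36, 81, 144].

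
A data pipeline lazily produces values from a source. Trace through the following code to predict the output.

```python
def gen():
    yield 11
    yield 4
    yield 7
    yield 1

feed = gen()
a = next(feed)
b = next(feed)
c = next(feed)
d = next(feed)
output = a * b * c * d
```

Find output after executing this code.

Step 1: Create generator and consume all values:
  a = next(feed) = 11
  b = next(feed) = 4
  c = next(feed) = 7
  d = next(feed) = 1
Step 2: output = 11 * 4 * 7 * 1 = 308.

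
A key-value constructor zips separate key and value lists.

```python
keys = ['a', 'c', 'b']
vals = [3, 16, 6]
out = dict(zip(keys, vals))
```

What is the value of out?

Step 1: zip pairs keys with values:
  'a' -> 3
  'c' -> 16
  'b' -> 6
Therefore out = {'a': 3, 'c': 16, 'b': 6}.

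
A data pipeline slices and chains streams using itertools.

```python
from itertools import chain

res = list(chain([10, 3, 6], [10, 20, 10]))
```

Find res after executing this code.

Step 1: chain() concatenates iterables: [10, 3, 6] + [10, 20, 10].
Therefore res = [10, 3, 6, 10, 20, 10].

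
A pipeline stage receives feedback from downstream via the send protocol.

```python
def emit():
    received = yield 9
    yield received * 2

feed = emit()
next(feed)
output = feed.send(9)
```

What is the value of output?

Step 1: next(feed) advances to first yield, producing 9.
Step 2: send(9) resumes, received = 9.
Step 3: yield received * 2 = 9 * 2 = 18.
Therefore output = 18.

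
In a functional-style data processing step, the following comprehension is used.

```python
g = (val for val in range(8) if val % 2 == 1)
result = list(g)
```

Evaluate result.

Step 1: Filter range(8) keeping only odd values:
  val=0: even, excluded
  val=1: odd, included
  val=2: even, excluded
  val=3: odd, included
  val=4: even, excluded
  val=5: odd, included
  val=6: even, excluded
  val=7: odd, included
Therefore result = [1, 3, 5, 7].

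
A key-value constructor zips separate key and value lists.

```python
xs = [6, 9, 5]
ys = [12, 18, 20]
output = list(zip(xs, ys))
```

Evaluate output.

Step 1: zip pairs elements at same index:
  Index 0: (6, 12)
  Index 1: (9, 18)
  Index 2: (5, 20)
Therefore output = [(6, 12), (9, 18), (5, 20)].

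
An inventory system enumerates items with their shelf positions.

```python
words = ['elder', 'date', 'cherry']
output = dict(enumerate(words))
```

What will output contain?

Step 1: enumerate pairs indices with words:
  0 -> 'elder'
  1 -> 'date'
  2 -> 'cherry'
Therefore output = {0: 'elder', 1: 'date', 2: 'cherry'}.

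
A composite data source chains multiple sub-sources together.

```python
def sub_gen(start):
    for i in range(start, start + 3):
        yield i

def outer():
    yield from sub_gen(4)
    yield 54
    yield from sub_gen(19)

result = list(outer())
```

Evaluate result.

Step 1: outer() delegates to sub_gen(4):
  yield 4
  yield 5
  yield 6
Step 2: yield 54
Step 3: Delegates to sub_gen(19):
  yield 19
  yield 20
  yield 21
Therefore result = [4, 5, 6, 54, 19, 20, 21].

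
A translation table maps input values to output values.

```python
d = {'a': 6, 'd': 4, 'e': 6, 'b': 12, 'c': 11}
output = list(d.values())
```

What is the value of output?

Step 1: d.values() returns the dictionary values in insertion order.
Therefore output = [6, 4, 6, 12, 11].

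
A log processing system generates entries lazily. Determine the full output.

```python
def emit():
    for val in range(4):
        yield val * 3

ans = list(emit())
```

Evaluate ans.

Step 1: For each val in range(4), yield val * 3:
  val=0: yield 0 * 3 = 0
  val=1: yield 1 * 3 = 3
  val=2: yield 2 * 3 = 6
  val=3: yield 3 * 3 = 9
Therefore ans = [0, 3, 6, 9].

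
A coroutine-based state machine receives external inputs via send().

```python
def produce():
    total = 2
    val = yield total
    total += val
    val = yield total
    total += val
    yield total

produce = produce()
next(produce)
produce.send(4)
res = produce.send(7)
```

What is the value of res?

Step 1: next() -> yield total=2.
Step 2: send(4) -> val=4, total = 2+4 = 6, yield 6.
Step 3: send(7) -> val=7, total = 6+7 = 13, yield 13.
Therefore res = 13.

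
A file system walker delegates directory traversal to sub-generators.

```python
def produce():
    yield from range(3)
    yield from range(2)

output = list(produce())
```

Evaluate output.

Step 1: Trace yields in order:
  yield 0
  yield 1
  yield 2
  yield 0
  yield 1
Therefore output = [0, 1, 2, 0, 1].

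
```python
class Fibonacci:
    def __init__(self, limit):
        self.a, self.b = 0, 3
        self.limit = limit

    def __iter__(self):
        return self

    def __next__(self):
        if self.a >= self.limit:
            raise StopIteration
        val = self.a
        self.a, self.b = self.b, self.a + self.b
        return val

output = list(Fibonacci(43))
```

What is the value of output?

Step 1: Fibonacci-like sequence (a=0, b=3) until >= 43:
  Yield 0, then a,b = 3,3
  Yield 3, then a,b = 3,6
  Yield 3, then a,b = 6,9
  Yield 6, then a,b = 9,15
  Yield 9, then a,b = 15,24
  Yield 15, then a,b = 24,39
  Yield 24, then a,b = 39,63
  Yield 39, then a,b = 63,102
Step 2: 63 >= 43, stop.
Therefore output = [0, 3, 3, 6, 9, 15, 24, 39].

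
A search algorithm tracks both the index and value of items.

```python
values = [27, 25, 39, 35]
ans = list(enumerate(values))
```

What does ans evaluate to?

Step 1: enumerate pairs each element with its index:
  (0, 27)
  (1, 25)
  (2, 39)
  (3, 35)
Therefore ans = [(0, 27), (1, 25), (2, 39), (3, 35)].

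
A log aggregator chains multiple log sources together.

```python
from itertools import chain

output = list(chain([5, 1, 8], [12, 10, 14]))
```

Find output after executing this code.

Step 1: chain() concatenates iterables: [5, 1, 8] + [12, 10, 14].
Therefore output = [5, 1, 8, 12, 10, 14].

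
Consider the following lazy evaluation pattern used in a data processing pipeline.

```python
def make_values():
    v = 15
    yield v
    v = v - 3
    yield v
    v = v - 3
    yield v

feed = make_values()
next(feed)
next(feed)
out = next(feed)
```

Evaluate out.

Step 1: Trace through generator execution:
  Yield 1: v starts at 15, yield 15
  Yield 2: v = 15 - 3 = 12, yield 12
  Yield 3: v = 12 - 3 = 9, yield 9
Step 2: First next() gets 15, second next() gets the second value, third next() yields 9.
Therefore out = 9.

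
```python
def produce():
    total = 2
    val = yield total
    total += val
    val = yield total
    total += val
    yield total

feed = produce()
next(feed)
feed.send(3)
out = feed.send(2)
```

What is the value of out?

Step 1: next() -> yield total=2.
Step 2: send(3) -> val=3, total = 2+3 = 5, yield 5.
Step 3: send(2) -> val=2, total = 5+2 = 7, yield 7.
Therefore out = 7.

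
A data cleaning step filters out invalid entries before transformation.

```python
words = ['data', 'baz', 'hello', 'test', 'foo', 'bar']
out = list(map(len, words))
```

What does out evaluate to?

Step 1: Map len() to each word:
  'data' -> 4
  'baz' -> 3
  'hello' -> 5
  'test' -> 4
  'foo' -> 3
  'bar' -> 3
Therefore out = [4, 3, 5, 4, 3, 3].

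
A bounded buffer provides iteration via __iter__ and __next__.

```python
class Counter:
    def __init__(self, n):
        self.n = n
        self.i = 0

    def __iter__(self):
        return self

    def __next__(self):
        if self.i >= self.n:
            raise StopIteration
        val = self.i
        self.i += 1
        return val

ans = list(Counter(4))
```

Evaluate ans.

Step 1: Counter(4) creates an iterator counting 0 to 3.
Step 2: list() consumes all values: [0, 1, 2, 3].
Therefore ans = [0, 1, 2, 3].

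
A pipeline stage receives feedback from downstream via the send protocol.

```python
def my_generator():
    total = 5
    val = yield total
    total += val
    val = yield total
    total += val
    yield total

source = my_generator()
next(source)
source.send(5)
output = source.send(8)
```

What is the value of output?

Step 1: next() -> yield total=5.
Step 2: send(5) -> val=5, total = 5+5 = 10, yield 10.
Step 3: send(8) -> val=8, total = 10+8 = 18, yield 18.
Therefore output = 18.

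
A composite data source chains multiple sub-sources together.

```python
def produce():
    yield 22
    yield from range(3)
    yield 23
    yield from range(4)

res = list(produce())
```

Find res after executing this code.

Step 1: Trace yields in order:
  yield 22
  yield 0
  yield 1
  yield 2
  yield 23
  yield 0
  yield 1
  yield 2
  yield 3
Therefore res = [22, 0, 1, 2, 23, 0, 1, 2, 3].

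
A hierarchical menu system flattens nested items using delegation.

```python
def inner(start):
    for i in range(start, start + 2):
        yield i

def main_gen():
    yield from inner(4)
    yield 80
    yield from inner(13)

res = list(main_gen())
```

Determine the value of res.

Step 1: main_gen() delegates to inner(4):
  yield 4
  yield 5
Step 2: yield 80
Step 3: Delegates to inner(13):
  yield 13
  yield 14
Therefore res = [4, 5, 80, 13, 14].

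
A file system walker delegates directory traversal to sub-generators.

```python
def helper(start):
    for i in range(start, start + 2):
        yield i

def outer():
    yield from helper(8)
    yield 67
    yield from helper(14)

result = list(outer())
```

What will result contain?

Step 1: outer() delegates to helper(8):
  yield 8
  yield 9
Step 2: yield 67
Step 3: Delegates to helper(14):
  yield 14
  yield 15
Therefore result = [8, 9, 67, 14, 15].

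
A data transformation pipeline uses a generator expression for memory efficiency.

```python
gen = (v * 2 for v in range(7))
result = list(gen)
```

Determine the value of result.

Step 1: For each v in range(7), compute v*2:
  v=0: 0*2 = 0
  v=1: 1*2 = 2
  v=2: 2*2 = 4
  v=3: 3*2 = 6
  v=4: 4*2 = 8
  v=5: 5*2 = 10
  v=6: 6*2 = 12
Therefore result = [0, 2, 4, 6, 8, 10, 12].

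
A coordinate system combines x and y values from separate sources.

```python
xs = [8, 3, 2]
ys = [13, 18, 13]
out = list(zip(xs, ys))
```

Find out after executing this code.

Step 1: zip pairs elements at same index:
  Index 0: (8, 13)
  Index 1: (3, 18)
  Index 2: (2, 13)
Therefore out = [(8, 13), (3, 18), (2, 13)].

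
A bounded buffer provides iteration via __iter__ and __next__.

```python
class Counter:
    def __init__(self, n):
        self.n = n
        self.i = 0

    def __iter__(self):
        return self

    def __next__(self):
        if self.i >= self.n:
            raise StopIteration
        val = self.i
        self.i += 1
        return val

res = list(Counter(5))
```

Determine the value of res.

Step 1: Counter(5) creates an iterator counting 0 to 4.
Step 2: list() consumes all values: [0, 1, 2, 3, 4].
Therefore res = [0, 1, 2, 3, 4].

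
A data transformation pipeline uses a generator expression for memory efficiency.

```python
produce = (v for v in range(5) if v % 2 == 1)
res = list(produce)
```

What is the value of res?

Step 1: Filter range(5) keeping only odd values:
  v=0: even, excluded
  v=1: odd, included
  v=2: even, excluded
  v=3: odd, included
  v=4: even, excluded
Therefore res = [1, 3].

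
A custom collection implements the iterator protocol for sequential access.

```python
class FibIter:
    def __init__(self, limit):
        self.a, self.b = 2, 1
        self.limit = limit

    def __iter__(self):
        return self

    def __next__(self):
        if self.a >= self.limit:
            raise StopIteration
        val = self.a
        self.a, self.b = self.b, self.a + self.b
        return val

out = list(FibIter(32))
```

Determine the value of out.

Step 1: Fibonacci-like sequence (a=2, b=1) until >= 32:
  Yield 2, then a,b = 1,3
  Yield 1, then a,b = 3,4
  Yield 3, then a,b = 4,7
  Yield 4, then a,b = 7,11
  Yield 7, then a,b = 11,18
  Yield 11, then a,b = 18,29
  Yield 18, then a,b = 29,47
  Yield 29, then a,b = 47,76
Step 2: 47 >= 32, stop.
Therefore out = [2, 1, 3, 4, 7, 11, 18, 29].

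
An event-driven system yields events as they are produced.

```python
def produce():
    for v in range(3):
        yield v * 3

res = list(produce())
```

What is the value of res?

Step 1: For each v in range(3), yield v * 3:
  v=0: yield 0 * 3 = 0
  v=1: yield 1 * 3 = 3
  v=2: yield 2 * 3 = 6
Therefore res = [0, 3, 6].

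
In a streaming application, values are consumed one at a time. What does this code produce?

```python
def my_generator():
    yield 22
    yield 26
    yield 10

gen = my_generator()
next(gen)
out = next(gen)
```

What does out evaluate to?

Step 1: my_generator() creates a generator.
Step 2: next(gen) yields 22 (consumed and discarded).
Step 3: next(gen) yields 26, assigned to out.
Therefore out = 26.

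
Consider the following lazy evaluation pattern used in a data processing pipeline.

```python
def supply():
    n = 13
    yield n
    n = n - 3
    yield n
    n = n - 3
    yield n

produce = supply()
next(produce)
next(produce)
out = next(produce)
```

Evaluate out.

Step 1: Trace through generator execution:
  Yield 1: n starts at 13, yield 13
  Yield 2: n = 13 - 3 = 10, yield 10
  Yield 3: n = 10 - 3 = 7, yield 7
Step 2: First next() gets 13, second next() gets the second value, third next() yields 7.
Therefore out = 7.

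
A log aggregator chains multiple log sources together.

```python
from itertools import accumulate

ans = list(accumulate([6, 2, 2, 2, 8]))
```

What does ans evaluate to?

Step 1: accumulate computes running sums:
  + 6 = 6
  + 2 = 8
  + 2 = 10
  + 2 = 12
  + 8 = 20
Therefore ans = [6, 8, 10, 12, 20].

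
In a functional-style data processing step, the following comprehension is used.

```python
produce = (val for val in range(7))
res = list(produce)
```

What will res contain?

Step 1: Generator expression iterates range(7): [0, 1, 2, 3, 4, 5, 6].
Step 2: list() collects all values.
Therefore res = [0, 1, 2, 3, 4, 5, 6].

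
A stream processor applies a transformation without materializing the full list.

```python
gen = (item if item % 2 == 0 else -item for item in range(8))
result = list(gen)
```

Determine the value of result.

Step 1: For each item in range(8), yield item if even, else -item:
  item=0: even, yield 0
  item=1: odd, yield -1
  item=2: even, yield 2
  item=3: odd, yield -3
  item=4: even, yield 4
  item=5: odd, yield -5
  item=6: even, yield 6
  item=7: odd, yield -7
Therefore result = [0, -1, 2, -3, 4, -5, 6, -7].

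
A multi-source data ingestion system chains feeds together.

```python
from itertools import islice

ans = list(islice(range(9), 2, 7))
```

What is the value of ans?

Step 1: islice(range(9), 2, 7) takes elements at indices [2, 7).
Step 2: Elements: [2, 3, 4, 5, 6].
Therefore ans = [2, 3, 4, 5, 6].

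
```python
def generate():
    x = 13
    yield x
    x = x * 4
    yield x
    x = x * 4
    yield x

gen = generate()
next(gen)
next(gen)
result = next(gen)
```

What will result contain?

Step 1: Trace through generator execution:
  Yield 1: x starts at 13, yield 13
  Yield 2: x = 13 * 4 = 52, yield 52
  Yield 3: x = 52 * 4 = 208, yield 208
Step 2: First next() gets 13, second next() gets the second value, third next() yields 208.
Therefore result = 208.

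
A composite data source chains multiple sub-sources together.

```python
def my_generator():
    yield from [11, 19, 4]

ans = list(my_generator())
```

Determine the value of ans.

Step 1: yield from delegates to the iterable, yielding each element.
Step 2: Collected values: [11, 19, 4].
Therefore ans = [11, 19, 4].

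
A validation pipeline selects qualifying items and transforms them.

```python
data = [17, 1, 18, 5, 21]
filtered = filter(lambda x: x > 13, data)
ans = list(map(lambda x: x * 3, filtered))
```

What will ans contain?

Step 1: Filter data for elements > 13:
  17: kept
  1: removed
  18: kept
  5: removed
  21: kept
Step 2: Map x * 3 on filtered [17, 18, 21]:
  17 -> 51
  18 -> 54
  21 -> 63
Therefore ans = [51, 54, 63].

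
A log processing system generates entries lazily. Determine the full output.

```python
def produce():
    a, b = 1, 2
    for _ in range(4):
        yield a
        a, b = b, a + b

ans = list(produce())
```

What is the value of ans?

Step 1: Fibonacci-like sequence starting with a=1, b=2:
  Iteration 1: yield a=1, then a,b = 2,3
  Iteration 2: yield a=2, then a,b = 3,5
  Iteration 3: yield a=3, then a,b = 5,8
  Iteration 4: yield a=5, then a,b = 8,13
Therefore ans = [1, 2, 3, 5].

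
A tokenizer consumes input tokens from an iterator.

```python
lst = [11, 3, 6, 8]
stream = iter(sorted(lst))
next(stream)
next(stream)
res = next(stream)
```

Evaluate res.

Step 1: sorted([11, 3, 6, 8]) = [3, 6, 8, 11].
Step 2: Create iterator and skip 2 elements.
Step 3: next() returns 8.
Therefore res = 8.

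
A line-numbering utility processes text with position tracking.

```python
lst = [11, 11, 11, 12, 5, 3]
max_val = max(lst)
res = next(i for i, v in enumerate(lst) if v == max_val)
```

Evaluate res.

Step 1: max([11, 11, 11, 12, 5, 3]) = 12.
Step 2: Find first index where value == 12:
  Index 0: 11 != 12
  Index 1: 11 != 12
  Index 2: 11 != 12
  Index 3: 12 == 12, found!
Therefore res = 3.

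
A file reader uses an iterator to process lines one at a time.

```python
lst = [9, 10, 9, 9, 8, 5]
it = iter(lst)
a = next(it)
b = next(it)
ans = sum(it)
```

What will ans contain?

Step 1: Create iterator over [9, 10, 9, 9, 8, 5].
Step 2: a = next() = 9, b = next() = 10.
Step 3: sum() of remaining [9, 9, 8, 5] = 31.
Therefore ans = 31.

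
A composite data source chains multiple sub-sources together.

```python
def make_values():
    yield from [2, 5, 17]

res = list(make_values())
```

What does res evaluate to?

Step 1: yield from delegates to the iterable, yielding each element.
Step 2: Collected values: [2, 5, 17].
Therefore res = [2, 5, 17].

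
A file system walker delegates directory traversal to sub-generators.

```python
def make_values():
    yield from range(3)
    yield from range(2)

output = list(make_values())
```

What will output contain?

Step 1: Trace yields in order:
  yield 0
  yield 1
  yield 2
  yield 0
  yield 1
Therefore output = [0, 1, 2, 0, 1].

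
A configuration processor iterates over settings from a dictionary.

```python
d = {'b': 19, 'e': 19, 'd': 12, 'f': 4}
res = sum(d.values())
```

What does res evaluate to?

Step 1: d.values() = [19, 19, 12, 4].
Step 2: sum = 54.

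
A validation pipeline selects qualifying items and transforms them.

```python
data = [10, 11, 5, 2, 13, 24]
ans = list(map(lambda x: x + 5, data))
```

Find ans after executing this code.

Step 1: Apply lambda x: x + 5 to each element:
  10 -> 15
  11 -> 16
  5 -> 10
  2 -> 7
  13 -> 18
  24 -> 29
Therefore ans = [15, 16, 10, 7, 18, 29].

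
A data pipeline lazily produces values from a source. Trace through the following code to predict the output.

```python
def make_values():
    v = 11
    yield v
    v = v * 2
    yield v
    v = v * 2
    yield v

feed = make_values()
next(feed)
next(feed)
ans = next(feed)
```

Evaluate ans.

Step 1: Trace through generator execution:
  Yield 1: v starts at 11, yield 11
  Yield 2: v = 11 * 2 = 22, yield 22
  Yield 3: v = 22 * 2 = 44, yield 44
Step 2: First next() gets 11, second next() gets the second value, third next() yields 44.
Therefore ans = 44.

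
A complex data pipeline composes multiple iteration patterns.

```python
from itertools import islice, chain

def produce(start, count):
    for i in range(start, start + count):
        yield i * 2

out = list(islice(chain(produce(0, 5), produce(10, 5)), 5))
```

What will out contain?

Step 1: produce(0, 5) yields [0, 2, 4, 6, 8].
Step 2: produce(10, 5) yields [20, 22, 24, 26, 28].
Step 3: chain concatenates: [0, 2, 4, 6, 8, 20, 22, 24, 26, 28].
Step 4: islice takes first 5: [0, 2, 4, 6, 8].
Therefore out = [0, 2, 4, 6, 8].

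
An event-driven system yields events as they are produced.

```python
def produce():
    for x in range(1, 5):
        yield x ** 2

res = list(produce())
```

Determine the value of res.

Step 1: For each x in range(1, 5), yield x**2:
  x=1: yield 1**2 = 1
  x=2: yield 2**2 = 4
  x=3: yield 3**2 = 9
  x=4: yield 4**2 = 16
Therefore res = [1, 4, 9, 16].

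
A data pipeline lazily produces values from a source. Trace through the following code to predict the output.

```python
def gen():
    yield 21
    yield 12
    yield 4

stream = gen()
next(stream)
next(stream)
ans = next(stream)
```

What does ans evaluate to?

Step 1: gen() creates a generator.
Step 2: next(stream) yields 21 (consumed and discarded).
Step 3: next(stream) yields 12 (consumed and discarded).
Step 4: next(stream) yields 4, assigned to ans.
Therefore ans = 4.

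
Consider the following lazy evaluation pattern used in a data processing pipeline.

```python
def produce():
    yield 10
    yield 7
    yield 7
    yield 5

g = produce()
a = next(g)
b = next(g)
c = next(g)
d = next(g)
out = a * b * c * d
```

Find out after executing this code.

Step 1: Create generator and consume all values:
  a = next(g) = 10
  b = next(g) = 7
  c = next(g) = 7
  d = next(g) = 5
Step 2: out = 10 * 7 * 7 * 5 = 2450.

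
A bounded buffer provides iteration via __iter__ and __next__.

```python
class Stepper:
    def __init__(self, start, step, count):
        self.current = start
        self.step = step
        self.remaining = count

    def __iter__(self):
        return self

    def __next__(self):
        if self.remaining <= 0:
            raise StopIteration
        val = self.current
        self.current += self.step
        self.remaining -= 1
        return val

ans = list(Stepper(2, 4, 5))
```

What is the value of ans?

Step 1: Stepper starts at 2, increments by 4, for 5 steps:
  Yield 2, then current += 4
  Yield 6, then current += 4
  Yield 10, then current += 4
  Yield 14, then current += 4
  Yield 18, then current += 4
Therefore ans = [2, 6, 10, 14, 18].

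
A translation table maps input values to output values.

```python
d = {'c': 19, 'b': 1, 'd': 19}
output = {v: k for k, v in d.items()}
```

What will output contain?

Step 1: Invert dict (swap keys and values):
  'c': 19 -> 19: 'c'
  'b': 1 -> 1: 'b'
  'd': 19 -> 19: 'd'
Therefore output = {19: 'd', 1: 'b'}.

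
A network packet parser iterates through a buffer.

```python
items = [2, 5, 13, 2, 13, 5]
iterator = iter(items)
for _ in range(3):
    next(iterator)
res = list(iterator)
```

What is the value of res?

Step 1: Create iterator over [2, 5, 13, 2, 13, 5].
Step 2: Advance 3 positions (consuming [2, 5, 13]).
Step 3: list() collects remaining elements: [2, 13, 5].
Therefore res = [2, 13, 5].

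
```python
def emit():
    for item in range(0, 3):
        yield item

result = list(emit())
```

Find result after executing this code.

Step 1: The generator yields each value from range(0, 3).
Step 2: list() consumes all yields: [0, 1, 2].
Therefore result = [0, 1, 2].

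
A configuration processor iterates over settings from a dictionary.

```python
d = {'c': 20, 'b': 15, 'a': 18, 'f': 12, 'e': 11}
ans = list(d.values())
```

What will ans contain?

Step 1: d.values() returns the dictionary values in insertion order.
Therefore ans = [20, 15, 18, 12, 11].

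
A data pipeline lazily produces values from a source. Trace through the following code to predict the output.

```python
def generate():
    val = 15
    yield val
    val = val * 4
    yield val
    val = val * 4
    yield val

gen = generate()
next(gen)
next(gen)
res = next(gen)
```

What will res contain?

Step 1: Trace through generator execution:
  Yield 1: val starts at 15, yield 15
  Yield 2: val = 15 * 4 = 60, yield 60
  Yield 3: val = 60 * 4 = 240, yield 240
Step 2: First next() gets 15, second next() gets the second value, third next() yields 240.
Therefore res = 240.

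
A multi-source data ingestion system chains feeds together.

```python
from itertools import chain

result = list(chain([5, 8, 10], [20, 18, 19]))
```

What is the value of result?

Step 1: chain() concatenates iterables: [5, 8, 10] + [20, 18, 19].
Therefore result = [5, 8, 10, 20, 18, 19].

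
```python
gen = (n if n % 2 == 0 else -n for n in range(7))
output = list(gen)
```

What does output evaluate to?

Step 1: For each n in range(7), yield n if even, else -n:
  n=0: even, yield 0
  n=1: odd, yield -1
  n=2: even, yield 2
  n=3: odd, yield -3
  n=4: even, yield 4
  n=5: odd, yield -5
  n=6: even, yield 6
Therefore output = [0, -1, 2, -3, 4, -5, 6].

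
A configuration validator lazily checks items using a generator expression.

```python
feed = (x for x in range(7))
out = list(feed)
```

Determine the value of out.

Step 1: Generator expression iterates range(7): [0, 1, 2, 3, 4, 5, 6].
Step 2: list() collects all values.
Therefore out = [0, 1, 2, 3, 4, 5, 6].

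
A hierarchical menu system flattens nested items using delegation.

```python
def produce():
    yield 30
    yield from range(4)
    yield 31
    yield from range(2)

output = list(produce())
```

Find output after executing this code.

Step 1: Trace yields in order:
  yield 30
  yield 0
  yield 1
  yield 2
  yield 3
  yield 31
  yield 0
  yield 1
Therefore output = [30, 0, 1, 2, 3, 31, 0, 1].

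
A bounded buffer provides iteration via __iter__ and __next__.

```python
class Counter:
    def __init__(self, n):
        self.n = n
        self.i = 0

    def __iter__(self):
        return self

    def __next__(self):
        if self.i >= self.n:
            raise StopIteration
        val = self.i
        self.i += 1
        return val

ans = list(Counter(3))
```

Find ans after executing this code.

Step 1: Counter(3) creates an iterator counting 0 to 2.
Step 2: list() consumes all values: [0, 1, 2].
Therefore ans = [0, 1, 2].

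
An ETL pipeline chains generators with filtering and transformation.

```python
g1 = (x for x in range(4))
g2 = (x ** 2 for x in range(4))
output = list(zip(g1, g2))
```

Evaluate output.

Step 1: g1 produces [0, 1, 2, 3].
Step 2: g2 produces [0, 1, 4, 9].
Step 3: zip pairs them: [(0, 0), (1, 1), (2, 4), (3, 9)].
Therefore output = [(0, 0), (1, 1), (2, 4), (3, 9)].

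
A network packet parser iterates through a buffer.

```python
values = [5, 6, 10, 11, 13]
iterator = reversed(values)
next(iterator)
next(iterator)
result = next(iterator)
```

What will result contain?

Step 1: reversed([5, 6, 10, 11, 13]) gives iterator: [13, 11, 10, 6, 5].
Step 2: First next() = 13, second next() = 11.
Step 3: Third next() = 10.
Therefore result = 10.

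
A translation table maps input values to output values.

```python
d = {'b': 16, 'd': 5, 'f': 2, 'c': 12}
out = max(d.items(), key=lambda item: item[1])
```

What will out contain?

Step 1: Find item with maximum value:
  ('b', 16)
  ('d', 5)
  ('f', 2)
  ('c', 12)
Step 2: Maximum value is 16 at key 'b'.
Therefore out = ('b', 16).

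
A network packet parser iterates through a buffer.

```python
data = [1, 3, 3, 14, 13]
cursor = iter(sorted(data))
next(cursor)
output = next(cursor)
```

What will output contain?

Step 1: sorted([1, 3, 3, 14, 13]) = [1, 3, 3, 13, 14].
Step 2: Create iterator and skip 1 elements.
Step 3: next() returns 3.
Therefore output = 3.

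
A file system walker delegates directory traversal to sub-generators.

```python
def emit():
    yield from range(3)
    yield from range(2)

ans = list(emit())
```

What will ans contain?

Step 1: Trace yields in order:
  yield 0
  yield 1
  yield 2
  yield 0
  yield 1
Therefore ans = [0, 1, 2, 0, 1].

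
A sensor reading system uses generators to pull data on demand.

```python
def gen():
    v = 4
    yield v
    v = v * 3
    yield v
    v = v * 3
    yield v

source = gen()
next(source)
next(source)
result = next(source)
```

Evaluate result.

Step 1: Trace through generator execution:
  Yield 1: v starts at 4, yield 4
  Yield 2: v = 4 * 3 = 12, yield 12
  Yield 3: v = 12 * 3 = 36, yield 36
Step 2: First next() gets 4, second next() gets the second value, third next() yields 36.
Therefore result = 36.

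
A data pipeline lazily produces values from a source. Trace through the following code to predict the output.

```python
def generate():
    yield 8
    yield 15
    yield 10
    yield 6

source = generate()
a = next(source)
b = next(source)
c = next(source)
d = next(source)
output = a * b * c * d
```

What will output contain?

Step 1: Create generator and consume all values:
  a = next(source) = 8
  b = next(source) = 15
  c = next(source) = 10
  d = next(source) = 6
Step 2: output = 8 * 15 * 10 * 6 = 7200.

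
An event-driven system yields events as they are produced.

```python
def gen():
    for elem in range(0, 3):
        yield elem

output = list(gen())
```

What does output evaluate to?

Step 1: The generator yields each value from range(0, 3).
Step 2: list() consumes all yields: [0, 1, 2].
Therefore output = [0, 1, 2].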